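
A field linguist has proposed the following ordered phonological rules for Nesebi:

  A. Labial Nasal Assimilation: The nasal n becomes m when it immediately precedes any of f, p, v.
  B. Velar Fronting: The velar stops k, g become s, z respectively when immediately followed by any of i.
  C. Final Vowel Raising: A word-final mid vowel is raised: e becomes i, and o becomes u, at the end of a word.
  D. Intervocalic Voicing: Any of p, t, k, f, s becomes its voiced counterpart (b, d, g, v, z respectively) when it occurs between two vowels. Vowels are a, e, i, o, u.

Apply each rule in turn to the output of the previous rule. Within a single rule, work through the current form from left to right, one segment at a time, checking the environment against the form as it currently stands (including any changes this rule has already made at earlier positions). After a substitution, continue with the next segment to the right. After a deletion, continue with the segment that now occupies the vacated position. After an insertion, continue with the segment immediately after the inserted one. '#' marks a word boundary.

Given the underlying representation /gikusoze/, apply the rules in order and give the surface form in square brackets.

A Labial Nasal Assimilation: no change — [gikusoze]
B Velar Fronting: [gikusoze] → [zikusoze]
C Final Vowel Raising: [zikusoze] → [zikusozi]
D Intervocalic Voicing: [zikusozi] → [ziguzozi]

[ziguzozi]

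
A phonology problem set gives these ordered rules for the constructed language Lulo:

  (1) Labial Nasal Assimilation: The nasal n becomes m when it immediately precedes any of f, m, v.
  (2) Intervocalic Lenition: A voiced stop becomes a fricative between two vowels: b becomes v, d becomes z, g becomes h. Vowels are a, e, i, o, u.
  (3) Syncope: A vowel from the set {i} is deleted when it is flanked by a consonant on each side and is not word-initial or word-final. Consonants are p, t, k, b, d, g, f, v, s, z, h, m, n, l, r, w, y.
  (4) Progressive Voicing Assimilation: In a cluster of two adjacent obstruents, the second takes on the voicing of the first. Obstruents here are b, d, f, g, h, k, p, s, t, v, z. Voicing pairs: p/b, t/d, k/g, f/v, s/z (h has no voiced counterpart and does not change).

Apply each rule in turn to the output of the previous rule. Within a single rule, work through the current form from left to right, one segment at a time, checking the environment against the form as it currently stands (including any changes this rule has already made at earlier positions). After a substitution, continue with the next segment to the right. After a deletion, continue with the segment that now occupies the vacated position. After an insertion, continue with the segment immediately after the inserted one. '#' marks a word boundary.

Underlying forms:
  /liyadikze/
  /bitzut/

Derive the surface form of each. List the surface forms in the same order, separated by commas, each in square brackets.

/liyadikze/:
  (1) Labial Nasal Assimilation: no change — [liyadikze]
  (2) Intervocalic Lenition: [liyadikze] → [liyazikze]
  (3) Syncope: [liyazikze] → [lyazkze]
  (4) Progressive Voicing Assimilation: [lyazkze] → [lyazgze]
/bitzut/:
  (1) Labial Nasal Assimilation: no change — [bitzut]
  (2) Intervocalic Lenition: no change — [bitzut]
  (3) Syncope: [bitzut] → [btzut]
  (4) Progressive Voicing Assimilation: [btzut] → [bdzut]

[lyazgze], [bdzut]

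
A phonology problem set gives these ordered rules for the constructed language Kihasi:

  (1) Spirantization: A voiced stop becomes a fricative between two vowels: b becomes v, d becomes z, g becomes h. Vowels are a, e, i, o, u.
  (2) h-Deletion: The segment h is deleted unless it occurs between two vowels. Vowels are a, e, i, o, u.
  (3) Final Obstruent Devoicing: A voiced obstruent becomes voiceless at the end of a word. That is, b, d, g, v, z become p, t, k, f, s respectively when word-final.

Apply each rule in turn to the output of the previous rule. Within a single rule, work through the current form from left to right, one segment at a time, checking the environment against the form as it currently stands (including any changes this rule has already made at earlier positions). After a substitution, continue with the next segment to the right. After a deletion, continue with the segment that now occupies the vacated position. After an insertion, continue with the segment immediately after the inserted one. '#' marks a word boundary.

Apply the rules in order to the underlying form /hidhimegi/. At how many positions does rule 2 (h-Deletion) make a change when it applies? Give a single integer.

2

(1) Spirantization: [hidhimegi] → [hidhimehi]
(2) h-Deletion: [hidhimehi] → [idimehi]
(3) Final Obstruent Devoicing: no change — [idimehi]
Rule 2 changed 2 position(s).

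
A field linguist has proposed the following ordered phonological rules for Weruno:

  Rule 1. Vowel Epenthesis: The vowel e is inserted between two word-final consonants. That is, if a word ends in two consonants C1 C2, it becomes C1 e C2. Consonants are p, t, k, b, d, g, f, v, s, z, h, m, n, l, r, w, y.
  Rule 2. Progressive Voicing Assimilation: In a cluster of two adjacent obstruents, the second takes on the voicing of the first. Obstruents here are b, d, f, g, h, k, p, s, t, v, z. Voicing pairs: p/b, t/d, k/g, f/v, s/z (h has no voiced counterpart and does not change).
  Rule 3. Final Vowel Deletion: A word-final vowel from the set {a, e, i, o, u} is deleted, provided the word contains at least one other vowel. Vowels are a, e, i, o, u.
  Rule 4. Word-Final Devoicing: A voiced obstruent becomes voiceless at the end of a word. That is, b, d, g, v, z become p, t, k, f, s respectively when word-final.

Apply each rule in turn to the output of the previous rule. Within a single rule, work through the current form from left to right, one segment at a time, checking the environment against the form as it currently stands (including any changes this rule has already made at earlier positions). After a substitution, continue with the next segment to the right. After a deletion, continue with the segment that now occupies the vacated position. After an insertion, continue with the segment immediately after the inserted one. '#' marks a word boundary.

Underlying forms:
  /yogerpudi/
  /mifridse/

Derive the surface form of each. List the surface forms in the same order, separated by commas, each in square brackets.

[yogerput], [mifrids]

/yogerpudi/:
  Rule 1 Vowel Epenthesis: no change — [yogerpudi]
  Rule 2 Progressive Voicing Assimilation: no change — [yogerpudi]
  Rule 3 Final Vowel Deletion: [yogerpudi] → [yogerpud]
  Rule 4 Word-Final Devoicing: [yogerpud] → [yogerput]
/mifridse/:
  Rule 1 Vowel Epenthesis: no change — [mifridse]
  Rule 2 Progressive Voicing Assimilation: [mifridse] → [mifridze]
  Rule 3 Final Vowel Deletion: [mifridze] → [mifridz]
  Rule 4 Word-Final Devoicing: [mifridz] → [mifrids]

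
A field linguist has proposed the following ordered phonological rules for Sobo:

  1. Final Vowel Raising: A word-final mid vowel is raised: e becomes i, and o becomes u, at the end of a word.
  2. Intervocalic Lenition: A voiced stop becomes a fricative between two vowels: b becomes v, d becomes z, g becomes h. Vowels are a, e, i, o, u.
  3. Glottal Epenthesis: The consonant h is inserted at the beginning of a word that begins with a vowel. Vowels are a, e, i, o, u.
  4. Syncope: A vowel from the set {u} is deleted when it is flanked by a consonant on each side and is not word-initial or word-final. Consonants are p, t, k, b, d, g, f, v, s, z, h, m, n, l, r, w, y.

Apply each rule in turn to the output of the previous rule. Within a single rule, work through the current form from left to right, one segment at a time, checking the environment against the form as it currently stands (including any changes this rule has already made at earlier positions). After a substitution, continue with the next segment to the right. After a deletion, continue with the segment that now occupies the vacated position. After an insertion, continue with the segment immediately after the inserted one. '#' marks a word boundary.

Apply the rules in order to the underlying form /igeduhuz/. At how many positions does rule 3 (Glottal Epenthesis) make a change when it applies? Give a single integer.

1

1 Final Vowel Raising: no change — [igeduhuz]
2 Intervocalic Lenition: [igeduhuz] → [ihezuhuz]
3 Glottal Epenthesis: [ihezuhuz] → [hihezuhuz]
4 Syncope: [hihezuhuz] → [hihezhz]
Rule 3 changed 1 position(s).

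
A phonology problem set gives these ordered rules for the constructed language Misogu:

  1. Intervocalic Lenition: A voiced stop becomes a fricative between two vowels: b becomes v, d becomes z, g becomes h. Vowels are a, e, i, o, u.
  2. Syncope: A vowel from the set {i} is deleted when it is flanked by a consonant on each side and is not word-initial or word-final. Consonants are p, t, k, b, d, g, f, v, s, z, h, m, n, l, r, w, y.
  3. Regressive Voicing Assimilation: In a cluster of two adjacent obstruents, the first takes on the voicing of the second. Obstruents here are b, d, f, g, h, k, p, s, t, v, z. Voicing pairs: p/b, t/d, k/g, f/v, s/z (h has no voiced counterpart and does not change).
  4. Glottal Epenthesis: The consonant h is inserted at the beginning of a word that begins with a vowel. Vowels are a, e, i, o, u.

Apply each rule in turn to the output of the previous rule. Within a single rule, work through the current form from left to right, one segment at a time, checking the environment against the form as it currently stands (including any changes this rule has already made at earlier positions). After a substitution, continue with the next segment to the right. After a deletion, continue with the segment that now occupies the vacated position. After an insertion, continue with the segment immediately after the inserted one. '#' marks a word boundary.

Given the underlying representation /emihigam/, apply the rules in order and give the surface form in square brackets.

1 Intervocalic Lenition: [emihigam] → [emihiham]
2 Syncope: [emihiham] → [emhham]
3 Regressive Voicing Assimilation: no change — [emhham]
4 Glottal Epenthesis: [emhham] → [hemhham]

[hemhham]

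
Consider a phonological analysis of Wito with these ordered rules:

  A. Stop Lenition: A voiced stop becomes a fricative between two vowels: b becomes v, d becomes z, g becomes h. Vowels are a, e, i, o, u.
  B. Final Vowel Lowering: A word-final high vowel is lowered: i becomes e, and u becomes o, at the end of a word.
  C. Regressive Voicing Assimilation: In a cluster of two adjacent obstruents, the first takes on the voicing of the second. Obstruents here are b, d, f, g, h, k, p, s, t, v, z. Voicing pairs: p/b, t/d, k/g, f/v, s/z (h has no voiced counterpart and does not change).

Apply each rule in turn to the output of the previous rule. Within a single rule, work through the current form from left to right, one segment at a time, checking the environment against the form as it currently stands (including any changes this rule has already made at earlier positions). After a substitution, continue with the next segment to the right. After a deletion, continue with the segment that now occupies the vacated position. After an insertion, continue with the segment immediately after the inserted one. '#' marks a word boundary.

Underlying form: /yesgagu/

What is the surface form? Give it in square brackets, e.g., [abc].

A Stop Lenition: [yesgagu] → [yesgahu]
B Final Vowel Lowering: [yesgahu] → [yesgaho]
C Regressive Voicing Assimilation: [yesgaho] → [yezgaho]

[yezgaho]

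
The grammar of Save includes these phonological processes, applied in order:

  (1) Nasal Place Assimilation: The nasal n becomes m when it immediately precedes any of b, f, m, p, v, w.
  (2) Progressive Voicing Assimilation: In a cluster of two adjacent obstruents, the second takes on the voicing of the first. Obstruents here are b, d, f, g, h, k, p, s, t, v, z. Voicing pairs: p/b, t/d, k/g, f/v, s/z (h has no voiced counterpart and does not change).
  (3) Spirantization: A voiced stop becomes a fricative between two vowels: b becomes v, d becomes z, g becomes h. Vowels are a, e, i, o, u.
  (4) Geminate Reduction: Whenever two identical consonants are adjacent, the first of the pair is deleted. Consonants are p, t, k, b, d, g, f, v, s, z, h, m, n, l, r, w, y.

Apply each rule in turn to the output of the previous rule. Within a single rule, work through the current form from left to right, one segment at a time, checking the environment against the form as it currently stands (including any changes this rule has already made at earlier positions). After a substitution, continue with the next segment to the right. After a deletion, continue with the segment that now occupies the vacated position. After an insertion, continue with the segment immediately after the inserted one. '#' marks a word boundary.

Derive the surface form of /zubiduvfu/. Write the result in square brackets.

(1) Nasal Place Assimilation: no change — [zubiduvfu]
(2) Progressive Voicing Assimilation: [zubiduvfu] → [zubiduvvu]
(3) Spirantization: [zubiduvvu] → [zuvizuvvu]
(4) Geminate Reduction: [zuvizuvvu] → [zuvizuvu]

[zuvizuvu]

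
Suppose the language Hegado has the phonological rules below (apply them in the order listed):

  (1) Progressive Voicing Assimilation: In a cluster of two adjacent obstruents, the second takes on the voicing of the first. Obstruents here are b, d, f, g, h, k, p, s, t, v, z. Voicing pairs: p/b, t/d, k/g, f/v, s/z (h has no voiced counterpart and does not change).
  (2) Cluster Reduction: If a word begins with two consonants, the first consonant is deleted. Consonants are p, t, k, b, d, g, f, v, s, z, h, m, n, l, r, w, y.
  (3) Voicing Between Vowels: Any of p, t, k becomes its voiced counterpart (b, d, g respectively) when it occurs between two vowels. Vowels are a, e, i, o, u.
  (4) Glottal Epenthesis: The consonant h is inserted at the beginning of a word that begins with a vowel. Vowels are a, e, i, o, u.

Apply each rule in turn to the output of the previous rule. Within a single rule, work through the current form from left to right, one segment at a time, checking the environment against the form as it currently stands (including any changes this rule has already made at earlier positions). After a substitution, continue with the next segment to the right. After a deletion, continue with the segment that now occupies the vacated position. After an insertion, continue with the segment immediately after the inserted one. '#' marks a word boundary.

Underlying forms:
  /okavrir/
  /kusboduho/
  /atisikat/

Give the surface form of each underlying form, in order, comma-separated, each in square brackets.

/okavrir/:
  (1) Progressive Voicing Assimilation: no change — [okavrir]
  (2) Cluster Reduction: no change — [okavrir]
  (3) Voicing Between Vowels: [okavrir] → [ogavrir]
  (4) Glottal Epenthesis: [ogavrir] → [hogavrir]
/kusboduho/:
  (1) Progressive Voicing Assimilation: [kusboduho] → [kuspoduho]
  (2) Cluster Reduction: no change — [kuspoduho]
  (3) Voicing Between Vowels: no change — [kuspoduho]
  (4) Glottal Epenthesis: no change — [kuspoduho]
/atisikat/:
  (1) Progressive Voicing Assimilation: no change — [atisikat]
  (2) Cluster Reduction: no change — [atisikat]
  (3) Voicing Between Vowels: [atisikat] → [adisigat]
  (4) Glottal Epenthesis: [adisigat] → [hadisigat]

[hogavrir], [kuspoduho], [hadisigat]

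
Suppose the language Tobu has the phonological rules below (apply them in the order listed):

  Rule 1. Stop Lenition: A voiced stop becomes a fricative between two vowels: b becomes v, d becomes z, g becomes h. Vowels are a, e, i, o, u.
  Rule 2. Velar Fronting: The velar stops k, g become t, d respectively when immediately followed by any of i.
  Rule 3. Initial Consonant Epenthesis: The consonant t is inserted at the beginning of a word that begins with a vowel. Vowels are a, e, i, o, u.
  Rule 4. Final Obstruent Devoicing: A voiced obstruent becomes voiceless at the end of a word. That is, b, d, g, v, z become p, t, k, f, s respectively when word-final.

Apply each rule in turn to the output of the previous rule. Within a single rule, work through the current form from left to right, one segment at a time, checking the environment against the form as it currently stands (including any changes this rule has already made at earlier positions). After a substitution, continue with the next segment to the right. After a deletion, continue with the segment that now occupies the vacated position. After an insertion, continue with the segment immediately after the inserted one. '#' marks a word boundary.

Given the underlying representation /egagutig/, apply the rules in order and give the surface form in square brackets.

[tehahutik]

Rule 1 Stop Lenition: [egagutig] → [ehahutig]
Rule 2 Velar Fronting: no change — [ehahutig]
Rule 3 Initial Consonant Epenthesis: [ehahutig] → [tehahutig]
Rule 4 Final Obstruent Devoicing: [tehahutig] → [tehahutik]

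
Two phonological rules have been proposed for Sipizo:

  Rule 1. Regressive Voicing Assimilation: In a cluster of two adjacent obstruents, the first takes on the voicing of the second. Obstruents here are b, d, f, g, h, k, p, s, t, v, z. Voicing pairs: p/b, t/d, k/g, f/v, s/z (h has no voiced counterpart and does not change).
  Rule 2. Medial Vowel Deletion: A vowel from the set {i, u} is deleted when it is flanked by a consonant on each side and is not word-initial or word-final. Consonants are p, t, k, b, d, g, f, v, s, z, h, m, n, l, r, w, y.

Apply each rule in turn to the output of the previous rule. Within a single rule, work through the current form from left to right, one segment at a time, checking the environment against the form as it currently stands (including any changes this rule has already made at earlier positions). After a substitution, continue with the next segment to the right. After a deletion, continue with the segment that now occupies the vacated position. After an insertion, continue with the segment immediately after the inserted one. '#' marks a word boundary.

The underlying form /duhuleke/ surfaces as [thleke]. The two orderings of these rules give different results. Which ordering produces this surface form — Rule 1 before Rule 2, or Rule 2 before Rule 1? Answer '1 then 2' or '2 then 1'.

Order 1 then 2:
  1 Regressive Voicing Assimilation: no change — [duhuleke]
  2 Medial Vowel Deletion: [duhuleke] → [dhleke]
  result: [dhleke]
Order 2 then 1:
  2 Medial Vowel Deletion: [duhuleke] → [dhleke]
  1 Regressive Voicing Assimilation: [dhleke] → [thleke]
  result: [thleke]

2 then 1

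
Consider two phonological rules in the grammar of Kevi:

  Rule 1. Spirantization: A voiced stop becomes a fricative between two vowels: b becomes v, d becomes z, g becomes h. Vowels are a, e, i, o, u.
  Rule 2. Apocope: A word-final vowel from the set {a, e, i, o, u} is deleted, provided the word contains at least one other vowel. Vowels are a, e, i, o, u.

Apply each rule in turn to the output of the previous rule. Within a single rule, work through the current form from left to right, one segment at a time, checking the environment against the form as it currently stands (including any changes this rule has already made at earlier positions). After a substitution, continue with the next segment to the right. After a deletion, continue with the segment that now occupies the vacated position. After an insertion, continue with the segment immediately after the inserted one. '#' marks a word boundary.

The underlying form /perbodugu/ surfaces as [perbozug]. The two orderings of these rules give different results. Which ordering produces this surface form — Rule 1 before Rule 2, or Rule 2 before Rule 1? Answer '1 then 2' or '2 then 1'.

2 then 1

Order 1 then 2:
  1 Spirantization: [perbodugu] → [perbozuhu]
  2 Apocope: [perbozuhu] → [perbozuh]
  result: [perbozuh]
Order 2 then 1:
  2 Apocope: [perbodugu] → [perbodug]
  1 Spirantization: [perbodug] → [perbozug]
  result: [perbozug]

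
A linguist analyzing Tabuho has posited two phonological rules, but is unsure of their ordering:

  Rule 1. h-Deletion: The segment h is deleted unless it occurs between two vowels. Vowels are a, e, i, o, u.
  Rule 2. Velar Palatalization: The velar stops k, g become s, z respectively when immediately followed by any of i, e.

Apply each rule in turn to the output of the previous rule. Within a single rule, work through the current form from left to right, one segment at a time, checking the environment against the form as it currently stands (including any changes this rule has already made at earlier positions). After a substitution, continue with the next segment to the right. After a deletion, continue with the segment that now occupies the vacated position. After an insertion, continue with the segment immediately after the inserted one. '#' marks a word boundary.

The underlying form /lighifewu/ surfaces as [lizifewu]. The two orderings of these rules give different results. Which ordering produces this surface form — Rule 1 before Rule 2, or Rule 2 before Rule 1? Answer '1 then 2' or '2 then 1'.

Order 1 then 2:
  1 h-Deletion: [lighifewu] → [ligifewu]
  2 Velar Palatalization: [ligifewu] → [lizifewu]
  result: [lizifewu]
Order 2 then 1:
  2 Velar Palatalization: no change — [lighifewu]
  1 h-Deletion: [lighifewu] → [ligifewu]
  result: [ligifewu]

1 then 2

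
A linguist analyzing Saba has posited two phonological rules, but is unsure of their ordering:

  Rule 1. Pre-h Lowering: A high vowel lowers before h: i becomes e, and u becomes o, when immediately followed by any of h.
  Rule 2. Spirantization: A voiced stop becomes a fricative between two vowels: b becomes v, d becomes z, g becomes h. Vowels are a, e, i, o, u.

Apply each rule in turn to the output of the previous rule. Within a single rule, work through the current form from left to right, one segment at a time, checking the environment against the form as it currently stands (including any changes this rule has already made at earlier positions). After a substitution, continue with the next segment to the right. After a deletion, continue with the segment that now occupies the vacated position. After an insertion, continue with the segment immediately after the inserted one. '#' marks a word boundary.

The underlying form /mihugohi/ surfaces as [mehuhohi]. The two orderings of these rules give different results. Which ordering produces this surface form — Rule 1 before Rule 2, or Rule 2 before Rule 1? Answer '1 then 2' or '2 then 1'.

Order 1 then 2:
  1 Pre-h Lowering: [mihugohi] → [mehugohi]
  2 Spirantization: [mehugohi] → [mehuhohi]
  result: [mehuhohi]
Order 2 then 1:
  2 Spirantization: [mihugohi] → [mihuhohi]
  1 Pre-h Lowering: [mihuhohi] → [mehohohi]
  result: [mehohohi]

1 then 2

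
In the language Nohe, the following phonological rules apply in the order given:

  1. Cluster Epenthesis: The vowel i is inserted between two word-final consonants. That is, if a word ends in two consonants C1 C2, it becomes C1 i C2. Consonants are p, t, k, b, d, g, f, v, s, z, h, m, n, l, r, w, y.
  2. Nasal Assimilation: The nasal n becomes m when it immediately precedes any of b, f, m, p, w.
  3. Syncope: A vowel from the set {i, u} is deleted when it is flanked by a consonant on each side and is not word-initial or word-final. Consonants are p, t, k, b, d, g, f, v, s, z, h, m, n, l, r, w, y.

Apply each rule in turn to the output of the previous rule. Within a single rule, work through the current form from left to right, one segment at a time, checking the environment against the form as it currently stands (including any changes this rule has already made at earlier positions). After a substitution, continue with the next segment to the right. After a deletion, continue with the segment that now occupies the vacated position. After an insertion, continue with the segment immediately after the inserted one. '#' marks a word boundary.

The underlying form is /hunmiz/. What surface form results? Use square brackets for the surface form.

[hmmz]

1 Cluster Epenthesis: no change — [hunmiz]
2 Nasal Assimilation: [hunmiz] → [hummiz]
3 Syncope: [hummiz] → [hmmz]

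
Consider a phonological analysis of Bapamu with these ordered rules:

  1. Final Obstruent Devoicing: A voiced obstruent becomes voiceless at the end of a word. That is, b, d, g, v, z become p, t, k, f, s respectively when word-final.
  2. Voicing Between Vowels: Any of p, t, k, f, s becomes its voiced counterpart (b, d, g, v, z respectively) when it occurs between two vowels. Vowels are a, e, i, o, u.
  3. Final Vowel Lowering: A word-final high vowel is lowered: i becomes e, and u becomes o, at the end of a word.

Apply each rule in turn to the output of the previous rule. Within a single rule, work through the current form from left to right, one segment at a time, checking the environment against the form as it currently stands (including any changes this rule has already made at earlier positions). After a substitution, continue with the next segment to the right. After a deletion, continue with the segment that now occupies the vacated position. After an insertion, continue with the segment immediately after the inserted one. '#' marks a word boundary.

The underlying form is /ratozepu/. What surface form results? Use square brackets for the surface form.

1 Final Obstruent Devoicing: no change — [ratozepu]
2 Voicing Between Vowels: [ratozepu] → [radozebu]
3 Final Vowel Lowering: [radozebu] → [radozebo]

[radozebo]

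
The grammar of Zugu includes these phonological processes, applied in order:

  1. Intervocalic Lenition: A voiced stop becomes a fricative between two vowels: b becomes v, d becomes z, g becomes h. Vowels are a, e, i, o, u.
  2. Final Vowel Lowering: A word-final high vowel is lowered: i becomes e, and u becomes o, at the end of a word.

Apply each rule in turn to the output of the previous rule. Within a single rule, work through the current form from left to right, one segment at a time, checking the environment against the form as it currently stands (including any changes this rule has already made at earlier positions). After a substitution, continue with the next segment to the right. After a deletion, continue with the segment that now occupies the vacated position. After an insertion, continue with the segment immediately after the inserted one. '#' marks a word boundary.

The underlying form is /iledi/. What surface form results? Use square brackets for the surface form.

1 Intervocalic Lenition: [iledi] → [ilezi]
2 Final Vowel Lowering: [ilezi] → [ileze]

[ileze]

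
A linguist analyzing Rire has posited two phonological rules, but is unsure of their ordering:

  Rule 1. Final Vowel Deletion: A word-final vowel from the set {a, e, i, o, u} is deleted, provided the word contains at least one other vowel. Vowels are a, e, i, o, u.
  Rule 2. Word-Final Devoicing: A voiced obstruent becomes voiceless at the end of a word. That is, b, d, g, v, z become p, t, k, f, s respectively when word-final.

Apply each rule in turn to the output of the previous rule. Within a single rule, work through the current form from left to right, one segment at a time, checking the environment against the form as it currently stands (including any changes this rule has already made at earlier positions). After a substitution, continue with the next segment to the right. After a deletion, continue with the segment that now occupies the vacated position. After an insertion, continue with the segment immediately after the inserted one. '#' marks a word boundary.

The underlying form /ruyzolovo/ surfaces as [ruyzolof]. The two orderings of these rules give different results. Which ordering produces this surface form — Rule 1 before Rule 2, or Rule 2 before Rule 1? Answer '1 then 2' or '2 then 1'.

Order 1 then 2:
  1 Final Vowel Deletion: [ruyzolovo] → [ruyzolov]
  2 Word-Final Devoicing: [ruyzolov] → [ruyzolof]
  result: [ruyzolof]
Order 2 then 1:
  2 Word-Final Devoicing: no change — [ruyzolovo]
  1 Final Vowel Deletion: [ruyzolovo] → [ruyzolov]
  result: [ruyzolov]

1 then 2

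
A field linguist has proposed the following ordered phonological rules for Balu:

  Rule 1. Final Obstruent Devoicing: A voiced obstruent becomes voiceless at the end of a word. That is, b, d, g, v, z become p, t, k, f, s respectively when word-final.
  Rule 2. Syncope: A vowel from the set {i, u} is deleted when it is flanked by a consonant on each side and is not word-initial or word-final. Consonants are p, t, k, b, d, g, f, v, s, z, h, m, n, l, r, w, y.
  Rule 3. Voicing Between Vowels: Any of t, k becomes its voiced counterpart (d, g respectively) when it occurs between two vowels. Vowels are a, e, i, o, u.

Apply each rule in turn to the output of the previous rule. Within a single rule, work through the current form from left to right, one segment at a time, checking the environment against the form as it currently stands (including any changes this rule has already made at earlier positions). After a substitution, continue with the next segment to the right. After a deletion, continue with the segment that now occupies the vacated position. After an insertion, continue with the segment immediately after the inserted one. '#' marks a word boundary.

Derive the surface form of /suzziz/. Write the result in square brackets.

[szzs]

Rule 1 Final Obstruent Devoicing: [suzziz] → [suzzis]
Rule 2 Syncope: [suzzis] → [szzs]
Rule 3 Voicing Between Vowels: no change — [szzs]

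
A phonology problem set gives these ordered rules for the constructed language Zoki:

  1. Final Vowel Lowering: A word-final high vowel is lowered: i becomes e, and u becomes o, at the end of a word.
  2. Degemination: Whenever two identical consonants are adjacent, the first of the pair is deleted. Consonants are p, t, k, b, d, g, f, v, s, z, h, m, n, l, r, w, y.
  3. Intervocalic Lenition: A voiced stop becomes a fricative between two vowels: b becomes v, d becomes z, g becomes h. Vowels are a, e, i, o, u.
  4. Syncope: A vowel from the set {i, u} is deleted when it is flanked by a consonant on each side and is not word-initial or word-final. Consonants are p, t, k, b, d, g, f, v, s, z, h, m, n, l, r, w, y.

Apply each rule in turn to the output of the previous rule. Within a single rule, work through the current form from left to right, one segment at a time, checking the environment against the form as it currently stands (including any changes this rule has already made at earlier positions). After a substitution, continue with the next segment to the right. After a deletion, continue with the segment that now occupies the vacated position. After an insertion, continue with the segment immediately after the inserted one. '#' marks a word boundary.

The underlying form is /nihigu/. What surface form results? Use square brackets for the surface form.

1 Final Vowel Lowering: [nihigu] → [nihigo]
2 Degemination: no change — [nihigo]
3 Intervocalic Lenition: [nihigo] → [nihiho]
4 Syncope: [nihiho] → [nhho]

[nhho]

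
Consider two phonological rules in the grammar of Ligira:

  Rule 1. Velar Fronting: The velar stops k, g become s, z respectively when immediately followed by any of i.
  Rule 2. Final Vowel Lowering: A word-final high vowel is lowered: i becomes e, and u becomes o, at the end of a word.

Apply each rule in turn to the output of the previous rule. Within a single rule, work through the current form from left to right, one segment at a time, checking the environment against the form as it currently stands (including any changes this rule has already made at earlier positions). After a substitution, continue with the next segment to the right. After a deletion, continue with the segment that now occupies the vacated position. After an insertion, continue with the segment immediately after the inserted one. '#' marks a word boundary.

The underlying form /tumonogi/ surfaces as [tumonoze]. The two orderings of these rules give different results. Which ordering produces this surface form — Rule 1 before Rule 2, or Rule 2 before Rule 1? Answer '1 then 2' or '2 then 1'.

1 then 2

Order 1 then 2:
  1 Velar Fronting: [tumonogi] → [tumonozi]
  2 Final Vowel Lowering: [tumonozi] → [tumonoze]
  result: [tumonoze]
Order 2 then 1:
  2 Final Vowel Lowering: [tumonogi] → [tumonoge]
  1 Velar Fronting: no change — [tumonoge]
  result: [tumonoge]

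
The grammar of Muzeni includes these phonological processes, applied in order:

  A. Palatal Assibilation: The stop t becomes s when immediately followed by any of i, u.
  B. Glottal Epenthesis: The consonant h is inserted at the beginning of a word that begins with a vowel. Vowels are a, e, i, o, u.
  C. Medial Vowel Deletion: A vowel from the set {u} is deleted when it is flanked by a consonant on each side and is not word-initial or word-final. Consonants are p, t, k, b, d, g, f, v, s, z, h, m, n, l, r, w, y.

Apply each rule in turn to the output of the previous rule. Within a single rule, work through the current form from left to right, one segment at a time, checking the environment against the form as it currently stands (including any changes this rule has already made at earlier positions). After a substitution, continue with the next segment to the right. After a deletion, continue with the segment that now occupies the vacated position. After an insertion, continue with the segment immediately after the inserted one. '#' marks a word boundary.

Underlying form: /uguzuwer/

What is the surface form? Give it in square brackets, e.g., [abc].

A Palatal Assibilation: no change — [uguzuwer]
B Glottal Epenthesis: [uguzuwer] → [huguzuwer]
C Medial Vowel Deletion: [huguzuwer] → [hgzwer]

[hgzwer]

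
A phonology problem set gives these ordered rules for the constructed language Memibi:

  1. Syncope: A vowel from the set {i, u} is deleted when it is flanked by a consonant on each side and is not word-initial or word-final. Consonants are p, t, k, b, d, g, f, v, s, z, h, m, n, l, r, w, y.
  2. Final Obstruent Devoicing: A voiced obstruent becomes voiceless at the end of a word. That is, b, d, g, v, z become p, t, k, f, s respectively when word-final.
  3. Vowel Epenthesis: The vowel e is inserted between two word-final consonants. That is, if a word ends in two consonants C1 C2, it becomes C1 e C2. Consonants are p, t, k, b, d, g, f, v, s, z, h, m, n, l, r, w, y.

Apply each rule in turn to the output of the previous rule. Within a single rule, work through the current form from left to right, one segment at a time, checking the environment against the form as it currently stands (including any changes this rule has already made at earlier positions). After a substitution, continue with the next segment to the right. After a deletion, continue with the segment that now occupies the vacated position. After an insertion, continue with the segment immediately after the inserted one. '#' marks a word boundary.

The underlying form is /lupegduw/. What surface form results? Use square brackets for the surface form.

[lpegdew]

1 Syncope: [lupegduw] → [lpegdw]
2 Final Obstruent Devoicing: no change — [lpegdw]
3 Vowel Epenthesis: [lpegdw] → [lpegdew]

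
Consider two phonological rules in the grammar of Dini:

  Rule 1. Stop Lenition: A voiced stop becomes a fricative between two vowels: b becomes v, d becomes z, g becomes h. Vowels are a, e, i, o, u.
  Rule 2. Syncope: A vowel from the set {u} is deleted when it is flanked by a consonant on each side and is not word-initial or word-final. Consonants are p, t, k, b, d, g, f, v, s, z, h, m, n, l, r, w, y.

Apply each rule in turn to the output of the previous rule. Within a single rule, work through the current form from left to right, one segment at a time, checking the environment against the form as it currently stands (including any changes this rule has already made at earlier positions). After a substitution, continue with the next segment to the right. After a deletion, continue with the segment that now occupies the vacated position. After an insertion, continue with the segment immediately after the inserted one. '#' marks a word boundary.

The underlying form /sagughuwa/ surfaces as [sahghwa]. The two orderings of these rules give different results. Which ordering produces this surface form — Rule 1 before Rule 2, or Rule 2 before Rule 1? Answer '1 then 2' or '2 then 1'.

Order 1 then 2:
  1 Stop Lenition: [sagughuwa] → [sahughuwa]
  2 Syncope: [sahughuwa] → [sahghwa]
  result: [sahghwa]
Order 2 then 1:
  2 Syncope: [sagughuwa] → [sagghwa]
  1 Stop Lenition: no change — [sagghwa]
  result: [sagghwa]

1 then 2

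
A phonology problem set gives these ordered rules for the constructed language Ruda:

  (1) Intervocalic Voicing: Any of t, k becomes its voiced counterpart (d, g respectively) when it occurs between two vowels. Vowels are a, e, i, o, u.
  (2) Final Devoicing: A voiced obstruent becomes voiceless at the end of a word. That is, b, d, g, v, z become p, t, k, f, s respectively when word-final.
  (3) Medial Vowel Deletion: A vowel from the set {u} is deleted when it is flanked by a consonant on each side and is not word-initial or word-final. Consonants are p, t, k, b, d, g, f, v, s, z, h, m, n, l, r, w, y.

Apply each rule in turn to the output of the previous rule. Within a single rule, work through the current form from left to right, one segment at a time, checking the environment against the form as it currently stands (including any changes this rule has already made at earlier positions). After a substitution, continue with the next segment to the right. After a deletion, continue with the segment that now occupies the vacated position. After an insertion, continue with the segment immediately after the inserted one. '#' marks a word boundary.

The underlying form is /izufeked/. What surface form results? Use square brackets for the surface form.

[izfeget]

(1) Intervocalic Voicing: [izufeked] → [izufeged]
(2) Final Devoicing: [izufeged] → [izufeget]
(3) Medial Vowel Deletion: [izufeget] → [izfeget]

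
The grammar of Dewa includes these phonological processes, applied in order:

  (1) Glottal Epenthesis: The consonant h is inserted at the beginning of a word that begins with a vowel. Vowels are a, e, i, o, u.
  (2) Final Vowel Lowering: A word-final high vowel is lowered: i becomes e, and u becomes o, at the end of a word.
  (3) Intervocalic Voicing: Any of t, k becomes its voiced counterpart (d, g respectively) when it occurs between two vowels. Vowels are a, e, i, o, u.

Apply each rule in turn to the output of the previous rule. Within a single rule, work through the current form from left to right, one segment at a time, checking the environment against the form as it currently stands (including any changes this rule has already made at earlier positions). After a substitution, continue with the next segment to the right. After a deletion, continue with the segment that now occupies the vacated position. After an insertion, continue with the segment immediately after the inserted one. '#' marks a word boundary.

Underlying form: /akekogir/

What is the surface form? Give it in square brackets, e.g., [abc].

[hagegogir]

(1) Glottal Epenthesis: [akekogir] → [hakekogir]
(2) Final Vowel Lowering: no change — [hakekogir]
(3) Intervocalic Voicing: [hakekogir] → [hagegogir]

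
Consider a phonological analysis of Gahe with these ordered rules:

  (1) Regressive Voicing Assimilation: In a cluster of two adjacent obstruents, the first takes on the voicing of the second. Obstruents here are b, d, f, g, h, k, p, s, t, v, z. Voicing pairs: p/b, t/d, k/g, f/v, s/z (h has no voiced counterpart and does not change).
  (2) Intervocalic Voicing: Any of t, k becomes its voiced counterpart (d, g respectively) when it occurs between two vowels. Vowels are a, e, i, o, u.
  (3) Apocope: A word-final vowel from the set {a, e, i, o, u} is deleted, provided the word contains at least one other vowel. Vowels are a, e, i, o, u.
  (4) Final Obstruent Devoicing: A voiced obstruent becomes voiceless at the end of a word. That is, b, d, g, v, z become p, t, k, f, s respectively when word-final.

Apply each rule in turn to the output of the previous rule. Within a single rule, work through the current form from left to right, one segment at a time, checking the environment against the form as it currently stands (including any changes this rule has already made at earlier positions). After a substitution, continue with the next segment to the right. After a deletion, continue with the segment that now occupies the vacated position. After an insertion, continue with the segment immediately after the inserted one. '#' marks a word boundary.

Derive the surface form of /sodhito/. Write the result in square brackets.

(1) Regressive Voicing Assimilation: [sodhito] → [sothito]
(2) Intervocalic Voicing: [sothito] → [sothido]
(3) Apocope: [sothido] → [sothid]
(4) Final Obstruent Devoicing: [sothid] → [sothit]

[sothit]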